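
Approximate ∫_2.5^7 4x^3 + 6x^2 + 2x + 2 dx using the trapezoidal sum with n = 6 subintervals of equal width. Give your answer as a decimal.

3095.015625

Δx = (7 − 2.5)/6 = 0.75.
f(2.5) = 107, f(3.25) = 209.1875, f(4) = 362, f(4.75) = 575.5625, f(5.5) = 860, f(6.25) = 1225.4375, f(7) = 1682.
T_6 = (Δx/2)·[f(x_0) + 2f(x_1) + ... + 2f(x_{5}) + f(x_6)].
Sum = 3095.015625.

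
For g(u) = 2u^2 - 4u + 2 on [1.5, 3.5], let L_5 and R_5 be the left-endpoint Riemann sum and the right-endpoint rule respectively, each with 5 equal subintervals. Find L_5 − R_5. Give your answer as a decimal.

-4.8

L_5 = 8.04.
R_5 = 12.84.
L_5 − R_5 = -4.8.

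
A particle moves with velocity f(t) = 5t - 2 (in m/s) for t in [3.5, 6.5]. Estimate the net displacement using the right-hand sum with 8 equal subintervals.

Δt = (6.5 − 3.5)/8 = 0.375.
Right endpoints: 3.875, 4.25, 4.625, 5, 5.375, 5.75, 6.125, 6.5.
f(3.875) = 17.375, f(4.25) = 19.25, f(4.625) = 21.125, f(5) = 23, f(5.375) = 24.875, f(5.75) = 26.75, f(6.125) = 28.625, f(6.5) = 30.5.
Sum = Δt · [f(3.875) + f(4.25) + f(4.625) + ...].
Sum = 71.8125.

71.8125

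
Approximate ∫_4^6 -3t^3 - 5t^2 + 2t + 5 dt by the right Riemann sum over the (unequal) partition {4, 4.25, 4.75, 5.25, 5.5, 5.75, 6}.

Subinterval widths: 0.25, 0.5, 0.5, 0.25, 0.25, 0.25.
Right endpoints: 4.25, 4.75, 5.25, 5.5, 5.75, 6.
f(4.25) = -307.109375, f(4.75) = -419.828125, f(5.25) = -556.421875, f(5.5) = -634.375, f(5.75) = -719.140625, f(6) = -811.
Sum = Σ Δt_i · f(t_i).
Sum = -1106.03125.

-1106.03125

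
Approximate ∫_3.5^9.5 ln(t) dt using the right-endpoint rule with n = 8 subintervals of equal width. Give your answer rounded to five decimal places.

11.36861

Δt = (9.5 − 3.5)/8 = 0.75.
Right endpoints: 4.25, 5, 5.75, 6.5, 7.25, 8, 8.75, 9.5.
f(4.25) ≈ 1.44692, f(5) ≈ 1.60944, f(5.75) ≈ 1.74920, f(6.5) ≈ 1.87180, f(7.25) ≈ 1.98100, f(8) ≈ 2.07944, f(8.75) ≈ 2.16905, f(9.5) ≈ 2.25129.
Sum = Δt · [f(4.25) + f(5) + f(5.75) + ...].
Sum ≈ 11.36861.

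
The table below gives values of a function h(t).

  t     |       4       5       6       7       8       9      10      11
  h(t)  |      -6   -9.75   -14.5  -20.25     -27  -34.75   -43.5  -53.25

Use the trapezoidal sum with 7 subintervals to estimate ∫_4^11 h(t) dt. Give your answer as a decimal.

Δt = 1.
T_7 = (1/2)·[(-6) + 2·(-9.75) + 2·(-14.5) + 2·(-20.25) + 2·(-27) + 2·(-34.75) + 2·(-43.5) + (-53.25)] = -179.375.

-179.375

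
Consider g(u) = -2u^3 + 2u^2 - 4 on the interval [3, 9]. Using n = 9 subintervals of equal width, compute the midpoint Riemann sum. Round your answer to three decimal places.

-2788.444

Δu = (9 − 3)/9 = 2/3.
Midpoints: 10/3, 4, 14/3, 16/3, 6, 20/3, 22/3, 8, 26/3.
g(10/3) = -1508/27, g(4) = -100, g(14/3) = -4420/27, g(16/3) = -6764/27, g(6) = -364, g(20/3) = -13708/27, g(22/3) = -18500/27, g(8) = -900, g(26/3) = -31204/27.
Sum = Δu · [g(10/3) + g(4) + g(14/3) + ...].
Sum ≈ -2788.444.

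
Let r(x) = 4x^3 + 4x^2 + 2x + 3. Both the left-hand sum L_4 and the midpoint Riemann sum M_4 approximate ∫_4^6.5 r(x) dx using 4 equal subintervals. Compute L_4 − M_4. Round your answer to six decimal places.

L_4 = 1556.89453125.
M_4 ≈ 1838.19335938.
L_4 − M_4 ≈ -281.298828.

-281.298828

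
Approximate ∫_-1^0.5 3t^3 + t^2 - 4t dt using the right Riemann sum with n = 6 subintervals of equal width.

Δt = (0.5 − (-1))/6 = 0.25.
Right endpoints: -0.75, -0.5, -0.25, 0, 0.25, 0.5.
f(-0.75) = 2.296875, f(-0.5) = 1.875, f(-0.25) = 1.015625, f(0) = 0, f(0.25) = -0.890625, f(0.5) = -1.375.
Sum = Δt · [f(-0.75) + f(-0.5) + f(-0.25) + ...].
Sum = 0.73046875.

0.73046875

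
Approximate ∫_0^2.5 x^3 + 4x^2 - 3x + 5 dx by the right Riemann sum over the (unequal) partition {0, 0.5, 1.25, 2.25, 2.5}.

Subinterval widths: 0.5, 0.75, 1, 0.25.
Right endpoints: 0.5, 1.25, 2.25, 2.5.
f(0.5) = 4.625, f(1.25) = 9.453125, f(2.25) = 29.890625, f(2.5) = 38.125.
Sum = Σ Δx_i · f(x_i).
Sum = 48.82421875.

48.82421875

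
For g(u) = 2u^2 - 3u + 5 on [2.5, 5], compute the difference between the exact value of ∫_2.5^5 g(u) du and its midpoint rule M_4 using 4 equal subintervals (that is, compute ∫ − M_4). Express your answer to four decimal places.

0.1628

Exact integral: ∫_2.5^5 g(u) du ≈ 57.291667.
M_4 = 57.12890625.
Error ≈ 57.291667 − 57.12890625 ≈ 0.1628.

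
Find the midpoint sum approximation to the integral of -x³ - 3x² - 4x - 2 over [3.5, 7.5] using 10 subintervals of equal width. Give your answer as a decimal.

Δx = (7.5 − 3.5)/10 = 0.4.
Midpoints: 3.7, 4.1, 4.5, 4.9, 5.3, 5.7, 6.1, 6.5, 6.9, 7.3.
f(3.7) = -108.523, f(4.1) = -137.751, f(4.5) = -171.875, f(4.9) = -211.279, f(5.3) = -256.347, f(5.7) = -307.463, f(6.1) = -365.011, f(6.5) = -429.375, f(6.9) = -500.939, f(7.3) = -580.087.
Sum = Δx · [f(3.7) + f(4.1) + f(4.5) + ...].
Sum = -1227.46.

-1227.46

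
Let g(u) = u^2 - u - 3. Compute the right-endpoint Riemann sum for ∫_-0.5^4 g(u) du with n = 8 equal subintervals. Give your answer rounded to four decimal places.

3.4014

Δu = (4 − (-0.5))/8 = 0.5625.
Right endpoints: 0.0625, 0.625, 1.1875, 1.75, 2.3125, 2.875, 3.4375, 4.
g(0.0625) = -3.05859375, g(0.625) = -3.234375, g(1.1875) = -2.77734375, g(1.75) = -1.6875, g(2.3125) = 0.03515625, g(2.875) = 2.390625, g(3.4375) = 5.37890625, g(4) = 9.
Sum = Δu · [g(0.0625) + g(0.625) + g(1.1875) + ...].
Sum ≈ 3.4014.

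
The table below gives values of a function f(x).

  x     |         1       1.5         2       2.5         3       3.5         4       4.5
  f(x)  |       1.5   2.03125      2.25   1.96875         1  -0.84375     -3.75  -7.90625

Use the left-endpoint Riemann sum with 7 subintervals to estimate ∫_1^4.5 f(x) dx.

Δx = 0.5.
Sum = 0.5·[1.5 + 2.03125 + 2.25 + 1.96875 + 1 + (-0.84375) + (-3.75)] = 2.078125.

2.078125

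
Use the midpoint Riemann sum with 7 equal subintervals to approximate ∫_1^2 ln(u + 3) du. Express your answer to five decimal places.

Δu = (2 − 1)/7 = 1/7.
Midpoints: 15/14, 17/14, 19/14, 1.5, 23/14, 25/14, 27/14.
f(15/14) ≈ 1.40399, f(17/14) ≈ 1.43848, f(19/14) ≈ 1.47182, f(1.5) ≈ 1.50408, f(23/14) ≈ 1.53533, f(25/14) ≈ 1.56564, f(27/14) ≈ 1.59505.
Sum = Δu · [f(15/14) + f(17/14) + f(19/14) + ...].
Sum ≈ 1.50205.

1.50205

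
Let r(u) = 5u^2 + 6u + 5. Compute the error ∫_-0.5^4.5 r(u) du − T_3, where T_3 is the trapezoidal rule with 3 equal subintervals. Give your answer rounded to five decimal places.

-11.57407

Exact integral: ∫_-0.5^4.5 r(u) du ≈ 237.0833333.
T_3 ≈ 248.6574074.
Error ≈ 237.0833333 − 248.6574074 ≈ -11.57407.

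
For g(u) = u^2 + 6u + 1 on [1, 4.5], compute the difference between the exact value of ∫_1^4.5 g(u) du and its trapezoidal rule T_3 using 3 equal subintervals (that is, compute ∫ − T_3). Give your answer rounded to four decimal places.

-0.7940

Exact integral: ∫_1^4.5 g(u) du ≈ 91.291667.
T_3 ≈ 92.085648.
Error ≈ 91.291667 − 92.085648 ≈ -0.7940.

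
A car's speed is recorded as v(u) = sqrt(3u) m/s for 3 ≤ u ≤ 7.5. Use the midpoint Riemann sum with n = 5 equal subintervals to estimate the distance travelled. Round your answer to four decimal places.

17.7233

Δu = (7.5 − 3)/5 = 0.9.
Midpoints: 3.45, 4.35, 5.25, 6.15, 7.05.
v(3.45) ≈ 3.2171, v(4.35) ≈ 3.6125, v(5.25) ≈ 3.9686, v(6.15) ≈ 4.2953, v(7.05) ≈ 4.5989.
Sum = Δu · [v(3.45) + v(4.35) + v(5.25) + v(6.15) + v(7.05)].
Sum ≈ 17.7233.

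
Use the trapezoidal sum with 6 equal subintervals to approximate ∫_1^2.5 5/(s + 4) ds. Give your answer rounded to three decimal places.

Δs = (2.5 − 1)/6 = 0.25.
f(1) = 1, f(1.25) = 20/21, f(1.5) = 10/11, f(1.75) = 20/23, f(2) = 5/6, f(2.25) = 0.8, f(2.5) = 10/13.
T_6 = (Δs/2)·[f(s_0) + 2f(s_1) + ... + 2f(s_{5}) + f(s_6)].
Sum ≈ 1.312.

1.312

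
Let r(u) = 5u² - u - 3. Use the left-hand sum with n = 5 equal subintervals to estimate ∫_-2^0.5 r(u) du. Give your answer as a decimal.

13.75

Δu = (0.5 − (-2))/5 = 0.5.
Left endpoints: -2, -1.5, -1, -0.5, 0.
r(-2) = 19, r(-1.5) = 9.75, r(-1) = 3, r(-0.5) = -1.25, r(0) = -3.
Sum = Δu · [r(-2) + r(-1.5) + r(-1) + r(-0.5) + r(0)].
Sum = 13.75.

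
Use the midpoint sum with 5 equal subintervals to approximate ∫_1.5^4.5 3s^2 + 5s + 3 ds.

141.48

Δs = (4.5 − 1.5)/5 = 0.6.
Midpoints: 1.8, 2.4, 3, 3.6, 4.2.
f(1.8) = 21.72, f(2.4) = 32.28, f(3) = 45, f(3.6) = 59.88, f(4.2) = 76.92.
Sum = Δs · [f(1.8) + f(2.4) + f(3) + f(3.6) + f(4.2)].
Sum = 141.48.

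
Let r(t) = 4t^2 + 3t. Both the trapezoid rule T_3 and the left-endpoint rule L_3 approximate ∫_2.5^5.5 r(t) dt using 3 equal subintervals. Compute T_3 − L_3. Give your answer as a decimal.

T_3 = 239.
L_3 = 186.5.
T_3 − L_3 = 52.5.

52.5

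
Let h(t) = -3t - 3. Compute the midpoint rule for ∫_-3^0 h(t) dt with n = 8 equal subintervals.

Δt = (0 − (-3))/8 = 0.375.
Midpoints: -2.8125, -2.4375, -2.0625, -1.6875, -1.3125, -0.9375, -0.5625, -0.1875.
h(-2.8125) = 5.4375, h(-2.4375) = 4.3125, h(-2.0625) = 3.1875, h(-1.6875) = 2.0625, h(-1.3125) = 0.9375, h(-0.9375) = -0.1875, h(-0.5625) = -1.3125, h(-0.1875) = -2.4375.
Sum = Δt · [h(-2.8125) + h(-2.4375) + h(-2.0625) + ...].
Sum = 4.5.

4.5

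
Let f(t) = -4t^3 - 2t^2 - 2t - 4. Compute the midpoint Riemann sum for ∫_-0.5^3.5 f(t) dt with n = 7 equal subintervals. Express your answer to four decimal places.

-204.4898

Δt = (3.5 − (-0.5))/7 = 4/7.
Midpoints: -3/14, 5/14, 13/14, 1.5, 29/14, 37/14, 45/14.
f(-3/14) = -1243/343, f(5/14) = -1767/343, f(13/14) = -3699/343, f(1.5) = -25, f(29/14) = -17931/343, f(37/14) = -33303/343, f(45/14) = -56227/343.
Sum = Δt · [f(-3/14) + f(5/14) + f(13/14) + ...].
Sum ≈ -204.4898.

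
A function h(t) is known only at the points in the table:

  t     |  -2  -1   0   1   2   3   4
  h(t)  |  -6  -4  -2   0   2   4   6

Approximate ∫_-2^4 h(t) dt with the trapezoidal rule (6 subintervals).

0

Δt = 1.
T_6 = (1/2)·[(-6) + 2·(-4) + 2·(-2) + 2·0 + 2·2 + 2·4 + 6] = 0.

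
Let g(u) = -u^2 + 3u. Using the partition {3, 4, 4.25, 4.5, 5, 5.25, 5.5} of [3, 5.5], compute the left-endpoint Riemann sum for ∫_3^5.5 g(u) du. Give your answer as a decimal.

Subinterval widths: 1, 0.25, 0.25, 0.5, 0.25, 0.25.
Left endpoints: 3, 4, 4.25, 4.5, 5, 5.25.
g(3) = 0, g(4) = -4, g(4.25) = -5.3125, g(4.5) = -6.75, g(5) = -10, g(5.25) = -11.8125.
Sum = Σ Δu_i · g(u_i).
Sum = -11.15625.

-11.15625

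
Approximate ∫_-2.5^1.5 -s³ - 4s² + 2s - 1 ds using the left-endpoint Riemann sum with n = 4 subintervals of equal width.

Δs = (1.5 − (-2.5))/4 = 1.
Left endpoints: -2.5, -1.5, -0.5, 0.5.
f(-2.5) = -15.375, f(-1.5) = -9.625, f(-0.5) = -2.875, f(0.5) = -1.125.
Sum = Δs · [f(-2.5) + f(-1.5) + f(-0.5) + f(0.5)].
Sum = -29.

-29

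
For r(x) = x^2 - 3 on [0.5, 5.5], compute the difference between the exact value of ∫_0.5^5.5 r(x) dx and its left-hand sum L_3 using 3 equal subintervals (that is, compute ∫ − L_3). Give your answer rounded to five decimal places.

22.68519

Exact integral: ∫_0.5^5.5 r(x) dx ≈ 40.4166667.
L_3 ≈ 17.7314815.
Error ≈ 40.4166667 − 17.7314815 ≈ 22.68519.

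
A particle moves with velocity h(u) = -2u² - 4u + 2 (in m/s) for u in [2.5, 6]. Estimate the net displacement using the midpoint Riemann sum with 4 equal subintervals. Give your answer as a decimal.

Δu = (6 − 2.5)/4 = 0.875.
Midpoints: 2.9375, 3.8125, 4.6875, 5.5625.
h(2.9375) = -27.0078125, h(3.8125) = -42.3203125, h(4.6875) = -60.6953125, h(5.5625) = -82.1328125.
Sum = Δu · [h(2.9375) + h(3.8125) + h(4.6875) + h(5.5625)].
Sum = -185.63671875.

-185.63671875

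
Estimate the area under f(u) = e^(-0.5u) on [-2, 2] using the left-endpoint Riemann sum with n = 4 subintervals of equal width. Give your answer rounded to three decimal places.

5.974

Δu = (2 − (-2))/4 = 1.
Left endpoints: -2, -1, 0, 1.
f(-2) ≈ 2.718, f(-1) ≈ 1.649, f(0) ≈ 1.000, f(1) ≈ 0.607.
Sum = Δu · [f(-2) + f(-1) + f(0) + f(1)].
Sum ≈ 5.974.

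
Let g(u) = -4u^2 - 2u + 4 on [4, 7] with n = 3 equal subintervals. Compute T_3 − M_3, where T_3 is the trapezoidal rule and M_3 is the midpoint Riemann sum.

T_3 = -395.
M_3 = -392.
T_3 − M_3 = -3.

-3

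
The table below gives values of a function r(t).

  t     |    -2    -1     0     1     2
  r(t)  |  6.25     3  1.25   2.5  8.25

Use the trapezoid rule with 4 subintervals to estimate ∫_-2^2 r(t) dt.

14

Δt = 1.
T_4 = (1/2)·[6.25 + 2·3 + 2·1.25 + 2·2.5 + 8.25] = 14.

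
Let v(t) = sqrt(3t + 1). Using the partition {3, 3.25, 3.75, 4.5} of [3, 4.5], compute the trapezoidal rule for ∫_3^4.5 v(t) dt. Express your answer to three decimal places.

5.240

Subinterval widths: 0.25, 0.5, 0.75.
v(3) ≈ 3.162, v(3.25) ≈ 3.279, v(3.75) ≈ 3.500, v(4.5) ≈ 3.808.
On each subinterval the trapezoid contributes (Δt_i/2)·[v(t_{i-1}) + v(t_i)].
Sum ≈ 5.240.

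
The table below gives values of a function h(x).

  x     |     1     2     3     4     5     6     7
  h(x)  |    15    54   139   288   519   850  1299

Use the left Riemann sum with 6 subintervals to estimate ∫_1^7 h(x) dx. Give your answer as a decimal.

1865

Δx = 1.
Sum = 1·[15 + 54 + 139 + 288 + 519 + 850] = 1865.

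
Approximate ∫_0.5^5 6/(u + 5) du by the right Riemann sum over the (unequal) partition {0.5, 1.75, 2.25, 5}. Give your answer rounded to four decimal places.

3.1749

Subinterval widths: 1.25, 0.5, 2.75.
Right endpoints: 1.75, 2.25, 5.
f(1.75) = 8/9, f(2.25) = 24/29, f(5) = 0.6.
Sum = Σ Δu_i · f(u_i).
Sum ≈ 3.1749.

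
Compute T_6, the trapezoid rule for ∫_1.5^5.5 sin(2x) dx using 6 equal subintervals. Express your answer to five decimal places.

Δx = (5.5 − 1.5)/6 = 2/3.
f(1.5) ≈ 0.14112, f(13/6) ≈ -0.92901, f(17/6) ≈ -0.57820, f(3.5) ≈ 0.65699, f(25/6) ≈ 0.88729, f(29/6) ≈ -0.23954, f(5.5) ≈ -0.99999.
T_6 = (Δx/2)·[f(x_0) + 2f(x_1) + ... + 2f(x_{5}) + f(x_6)].
Sum ≈ -0.42127.

-0.42127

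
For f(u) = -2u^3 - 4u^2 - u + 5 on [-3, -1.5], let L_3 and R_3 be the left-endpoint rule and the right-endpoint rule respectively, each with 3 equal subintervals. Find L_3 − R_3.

10.875

L_3 = 23.375.
R_3 = 12.5.
L_3 − R_3 = 10.875.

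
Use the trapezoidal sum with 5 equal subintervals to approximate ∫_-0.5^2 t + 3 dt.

Δt = (2 − (-0.5))/5 = 0.5.
f(-0.5) = 2.5, f(0) = 3, f(0.5) = 3.5, f(1) = 4, f(1.5) = 4.5, f(2) = 5.
T_5 = (Δt/2)·[f(t_0) + 2f(t_1) + ... + 2f(t_{4}) + f(t_5)].
Sum = 9.375.

9.375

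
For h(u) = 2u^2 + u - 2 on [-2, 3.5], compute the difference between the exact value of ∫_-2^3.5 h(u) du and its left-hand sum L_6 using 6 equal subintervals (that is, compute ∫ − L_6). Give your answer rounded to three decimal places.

8.543

Exact integral: ∫_-2^3.5 h(u) du ≈ 27.04167.
L_6 ≈ 18.49884.
Error ≈ 27.04167 − 18.49884 ≈ 8.543.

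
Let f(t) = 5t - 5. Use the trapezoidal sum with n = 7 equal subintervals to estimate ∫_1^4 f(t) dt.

22.5

Δt = (4 − 1)/7 = 3/7.
f(1) = 0, f(10/7) = 15/7, f(13/7) = 30/7, f(16/7) = 45/7, f(19/7) = 60/7, f(22/7) = 75/7, f(25/7) = 90/7, f(4) = 15.
T_7 = (Δt/2)·[f(t_0) + 2f(t_1) + ... + 2f(t_{6}) + f(t_7)].
Sum = 22.5.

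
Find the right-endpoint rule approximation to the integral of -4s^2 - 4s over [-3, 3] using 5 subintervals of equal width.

-92.16

Δs = (3 − (-3))/5 = 1.2.
Right endpoints: -1.8, -0.6, 0.6, 1.8, 3.
f(-1.8) = -5.76, f(-0.6) = 0.96, f(0.6) = -3.84, f(1.8) = -20.16, f(3) = -48.
Sum = Δs · [f(-1.8) + f(-0.6) + f(0.6) + f(1.8) + f(3)].
Sum = -92.16.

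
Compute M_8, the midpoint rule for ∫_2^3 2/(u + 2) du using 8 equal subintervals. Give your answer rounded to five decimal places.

0.44626

Δu = (3 − 2)/8 = 0.125.
Midpoints: 2.0625, 2.1875, 2.3125, 2.4375, 2.5625, 2.6875, 2.8125, 2.9375.
f(2.0625) = 32/65, f(2.1875) = 32/67, f(2.3125) = 32/69, f(2.4375) = 32/71, f(2.5625) = 32/73, f(2.6875) = 32/75, f(2.8125) = 32/77, f(2.9375) = 32/79.
Sum = Δu · [f(2.0625) + f(2.1875) + f(2.3125) + ...].
Sum ≈ 0.44626.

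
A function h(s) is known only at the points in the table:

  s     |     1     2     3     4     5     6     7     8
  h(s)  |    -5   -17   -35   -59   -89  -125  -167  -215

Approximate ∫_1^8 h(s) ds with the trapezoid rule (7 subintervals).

-602

Δs = 1.
T_7 = (1/2)·[(-5) + 2·(-17) + 2·(-35) + 2·(-59) + 2·(-89) + 2·(-125) + 2·(-167) + (-215)] = -602.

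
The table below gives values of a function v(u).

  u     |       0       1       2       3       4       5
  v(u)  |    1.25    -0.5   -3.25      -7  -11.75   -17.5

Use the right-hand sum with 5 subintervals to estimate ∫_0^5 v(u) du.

-40

Δu = 1.
Sum = 1·[(-0.5) + (-3.25) + (-7) + (-11.75) + (-17.5)] = -40.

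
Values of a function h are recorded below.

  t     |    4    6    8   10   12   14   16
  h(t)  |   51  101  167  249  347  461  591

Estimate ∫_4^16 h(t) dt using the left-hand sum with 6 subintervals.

Δt = 2.
Sum = 2·[51 + 101 + 167 + 249 + 347 + 461] = 2752.

2752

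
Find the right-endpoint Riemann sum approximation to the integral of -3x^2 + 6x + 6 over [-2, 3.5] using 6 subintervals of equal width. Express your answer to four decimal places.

Δx = (3.5 − (-2))/6 = 11/12.
Right endpoints: -13/12, -1/6, 0.75, 5/3, 31/12, 3.5.
f(-13/12) = -193/48, f(-1/6) = 59/12, f(0.75) = 8.8125, f(5/3) = 23/3, f(31/12) = 71/48, f(3.5) = -9.75.
Sum = Δx · [f(-13/12) + f(-1/6) + f(0.75) + ...].
Sum ≈ 8.3455.

8.3455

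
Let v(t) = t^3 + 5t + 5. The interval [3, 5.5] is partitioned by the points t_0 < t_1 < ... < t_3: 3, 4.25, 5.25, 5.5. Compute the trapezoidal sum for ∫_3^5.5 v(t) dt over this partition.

280.09765625

Subinterval widths: 1.25, 1, 0.25.
v(3) = 47, v(4.25) = 103.015625, v(5.25) = 175.953125, v(5.5) = 198.875.
On each subinterval the trapezoid contributes (Δt_i/2)·[v(t_{i-1}) + v(t_i)].
Sum = 280.09765625.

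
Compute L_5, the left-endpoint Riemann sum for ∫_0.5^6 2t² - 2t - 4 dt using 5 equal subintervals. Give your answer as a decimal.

Δt = (6 − 0.5)/5 = 1.1.
Left endpoints: 0.5, 1.6, 2.7, 3.8, 4.9.
f(0.5) = -4.5, f(1.6) = -2.08, f(2.7) = 5.18, f(3.8) = 17.28, f(4.9) = 34.22.
Sum = Δt · [f(0.5) + f(1.6) + f(2.7) + f(3.8) + f(4.9)].
Sum = 55.11.

55.11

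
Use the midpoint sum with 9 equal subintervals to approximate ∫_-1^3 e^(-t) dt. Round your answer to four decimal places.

Δt = (3 − (-1))/9 = 4/9.
Midpoints: -7/9, -1/3, 1/9, 5/9, 1, 13/9, 17/9, 7/3, 25/9.
f(-7/9) ≈ 2.1766, f(-1/3) ≈ 1.3956, f(1/9) ≈ 0.8948, f(5/9) ≈ 0.5738, f(1) ≈ 0.3679, f(13/9) ≈ 0.2359, f(17/9) ≈ 0.1512, f(7/3) ≈ 0.0970, f(25/9) ≈ 0.0622.
Sum = Δt · [f(-7/9) + f(-1/3) + f(1/9) + ...].
Sum ≈ 2.6467.

2.6467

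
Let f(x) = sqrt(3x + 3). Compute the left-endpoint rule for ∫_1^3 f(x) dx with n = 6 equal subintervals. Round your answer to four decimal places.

Δx = (3 − 1)/6 = 1/3.
Left endpoints: 1, 4/3, 5/3, 2, 7/3, 8/3.
f(1) ≈ 2.4495, f(4/3) ≈ 2.6458, f(5/3) ≈ 2.8284, f(2) ≈ 3.0000, f(7/3) ≈ 3.1623, f(8/3) ≈ 3.3166.
Sum = Δx · [f(1) + f(4/3) + f(5/3) + ...].
Sum ≈ 5.8009.

5.8009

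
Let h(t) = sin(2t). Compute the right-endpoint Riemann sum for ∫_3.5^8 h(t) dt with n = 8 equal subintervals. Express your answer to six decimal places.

0.497809

Δt = (8 − 3.5)/8 = 0.5625.
Right endpoints: 4.0625, 4.625, 5.1875, 5.75, 6.3125, 6.875, 7.4375, 8.
h(4.0625) ≈ 0.963499, h(4.625) ≈ 0.173889, h(5.1875) ≈ -0.813545, h(5.75) ≈ -0.875452, h(6.3125) ≈ 0.058596, h(6.875) ≈ 0.925982, h(7.4375) ≈ 0.739928, h(8) ≈ -0.287903.
Sum = Δt · [h(4.0625) + h(4.625) + h(5.1875) + ...].
Sum ≈ 0.497809.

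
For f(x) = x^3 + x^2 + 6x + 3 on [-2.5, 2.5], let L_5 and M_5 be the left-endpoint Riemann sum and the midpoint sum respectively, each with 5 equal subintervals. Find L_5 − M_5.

-29.375

L_5 = -4.375.
M_5 = 25.
L_5 − M_5 = -29.375.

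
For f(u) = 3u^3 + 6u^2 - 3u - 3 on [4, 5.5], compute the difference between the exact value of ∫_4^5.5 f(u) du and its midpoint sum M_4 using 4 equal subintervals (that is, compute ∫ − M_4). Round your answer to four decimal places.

0.8569

Exact integral: ∫_4^5.5 f(u) du = 673.171875.
M_4 ≈ 672.314941.
Error ≈ 673.171875 − 672.314941 ≈ 0.8569.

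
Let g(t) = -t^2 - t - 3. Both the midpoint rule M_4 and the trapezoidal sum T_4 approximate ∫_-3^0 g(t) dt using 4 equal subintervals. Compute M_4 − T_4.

M_4 = -13.359375.
T_4 = -13.78125.
M_4 − T_4 = 0.421875.

0.421875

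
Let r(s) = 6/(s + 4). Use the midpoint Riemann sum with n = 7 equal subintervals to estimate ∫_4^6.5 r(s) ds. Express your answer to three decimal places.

Δs = (6.5 − 4)/7 = 5/14.
Midpoints: 117/28, 127/28, 137/28, 5.25, 157/28, 167/28, 177/28.
r(117/28) = 168/229, r(127/28) = 168/239, r(137/28) = 56/83, r(5.25) = 24/37, r(157/28) = 168/269, r(167/28) = 56/93, r(177/28) = 168/289.
Sum = Δs · [r(117/28) + r(127/28) + r(137/28) + ...].
Sum ≈ 1.631.

1.631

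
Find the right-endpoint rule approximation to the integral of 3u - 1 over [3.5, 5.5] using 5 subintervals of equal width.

Δu = (5.5 − 3.5)/5 = 0.4.
Right endpoints: 3.9, 4.3, 4.7, 5.1, 5.5.
f(3.9) = 10.7, f(4.3) = 11.9, f(4.7) = 13.1, f(5.1) = 14.3, f(5.5) = 15.5.
Sum = Δu · [f(3.9) + f(4.3) + f(4.7) + f(5.1) + f(5.5)].
Sum = 26.2.

26.2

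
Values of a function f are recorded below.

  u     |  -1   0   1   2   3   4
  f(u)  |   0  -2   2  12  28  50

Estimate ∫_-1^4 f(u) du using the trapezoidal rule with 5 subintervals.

Δu = 1.
T_5 = (1/2)·[0 + 2·(-2) + 2·2 + 2·12 + 2·28 + 50] = 65.

65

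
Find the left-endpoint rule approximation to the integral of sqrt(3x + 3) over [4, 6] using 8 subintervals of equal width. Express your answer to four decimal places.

8.3864

Δx = (6 − 4)/8 = 0.25.
Left endpoints: 4, 4.25, 4.5, 4.75, 5, 5.25, 5.5, 5.75.
f(4) ≈ 3.8730, f(4.25) ≈ 3.9686, f(4.5) ≈ 4.0620, f(4.75) ≈ 4.1533, f(5) ≈ 4.2426, f(5.25) ≈ 4.3301, f(5.5) ≈ 4.4159, f(5.75) ≈ 4.5000.
Sum = Δx · [f(4) + f(4.25) + f(4.5) + ...].
Sum ≈ 8.3864.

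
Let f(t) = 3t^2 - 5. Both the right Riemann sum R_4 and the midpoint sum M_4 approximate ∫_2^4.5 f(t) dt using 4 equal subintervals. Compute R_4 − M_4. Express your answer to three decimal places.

R_4 = 86.34765625.
M_4 ≈ 70.38086.
R_4 − M_4 ≈ 15.967.

15.967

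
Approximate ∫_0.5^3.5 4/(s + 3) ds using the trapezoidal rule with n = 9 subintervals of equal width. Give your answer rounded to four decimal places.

2.4783

Δs = (3.5 − 0.5)/9 = 1/3.
f(0.5) = 8/7, f(5/6) = 24/23, f(7/6) = 0.96, f(1.5) = 8/9, f(11/6) = 24/29, f(13/6) = 24/31, f(2.5) = 8/11, f(17/6) = 24/35, f(19/6) = 24/37, f(3.5) = 8/13.
T_9 = (Δs/2)·[f(s_0) + 2f(s_1) + ... + 2f(s_{8}) + f(s_9)].
Sum ≈ 2.4783.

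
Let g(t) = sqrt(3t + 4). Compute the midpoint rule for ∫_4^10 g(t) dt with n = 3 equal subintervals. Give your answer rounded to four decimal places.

29.8533

Δt = (10 − 4)/3 = 2.
Midpoints: 5, 7, 9.
g(5) ≈ 4.3589, g(7) ≈ 5.0000, g(9) ≈ 5.5678.
Sum = Δt · [g(5) + g(7) + g(9)].
Sum ≈ 29.8533.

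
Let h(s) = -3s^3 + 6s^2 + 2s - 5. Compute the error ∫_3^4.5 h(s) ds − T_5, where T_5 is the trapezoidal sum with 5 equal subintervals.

0.624375

Exact integral: ∫_3^4.5 h(s) ds = -114.796875.
T_5 = -115.42125.
Error = -114.796875 − (-115.42125) = 0.624375.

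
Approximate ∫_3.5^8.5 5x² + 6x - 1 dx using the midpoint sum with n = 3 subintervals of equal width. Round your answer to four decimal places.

Δx = (8.5 − 3.5)/3 = 5/3.
Midpoints: 13/3, 6, 23/3.
f(13/3) = 1070/9, f(6) = 215, f(23/3) = 3050/9.
Sum = Δx · [f(13/3) + f(6) + f(23/3)].
Sum ≈ 1121.2963.

1121.2963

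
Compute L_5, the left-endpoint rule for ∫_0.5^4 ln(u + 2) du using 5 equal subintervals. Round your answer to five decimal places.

Δu = (4 − 0.5)/5 = 0.7.
Left endpoints: 0.5, 1.2, 1.9, 2.6, 3.3.
f(0.5) ≈ 0.91629, f(1.2) ≈ 1.16315, f(1.9) ≈ 1.36098, f(2.6) ≈ 1.52606, f(3.3) ≈ 1.66771.
Sum = Δu · [f(0.5) + f(1.2) + f(1.9) + f(2.6) + f(3.3)].
Sum ≈ 4.64393.

4.64393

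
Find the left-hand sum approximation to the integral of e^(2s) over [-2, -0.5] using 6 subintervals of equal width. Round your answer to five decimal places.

0.13471

Δs = (-0.5 − (-2))/6 = 0.25.
Left endpoints: -2, -1.75, -1.5, -1.25, -1, -0.75.
f(-2) ≈ 0.01832, f(-1.75) ≈ 0.03020, f(-1.5) ≈ 0.04979, f(-1.25) ≈ 0.08208, f(-1) ≈ 0.13534, f(-0.75) ≈ 0.22313.
Sum = Δs · [f(-2) + f(-1.75) + f(-1.5) + ...].
Sum ≈ 0.13471.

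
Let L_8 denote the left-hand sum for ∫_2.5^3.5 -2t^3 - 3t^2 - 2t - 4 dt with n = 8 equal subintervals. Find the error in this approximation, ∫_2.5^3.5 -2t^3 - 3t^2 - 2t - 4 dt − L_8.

-4.6015625

Exact integral: ∫_2.5^3.5 f(t) dt = -92.75.
L_8 = -88.1484375.
Error = -92.75 − (-88.1484375) = -4.6015625.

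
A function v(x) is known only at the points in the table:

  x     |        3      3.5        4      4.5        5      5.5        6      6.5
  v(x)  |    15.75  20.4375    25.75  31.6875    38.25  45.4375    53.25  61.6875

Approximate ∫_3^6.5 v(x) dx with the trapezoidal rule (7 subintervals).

126.765625

Δx = 0.5.
T_7 = (0.5/2)·[15.75 + 2·20.4375 + 2·25.75 + 2·31.6875 + 2·38.25 + 2·45.4375 + 2·53.25 + 61.6875] = 126.765625.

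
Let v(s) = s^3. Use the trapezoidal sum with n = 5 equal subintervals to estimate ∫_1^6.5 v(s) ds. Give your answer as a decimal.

Δs = (6.5 − 1)/5 = 1.1.
v(1) = 1, v(2.1) = 9.261, v(3.2) = 32.768, v(4.3) = 79.507, v(5.4) = 157.464, v(6.5) = 274.625.
T_5 = (Δs/2)·[v(s_0) + 2v(s_1) + ... + 2v(s_{4}) + v(s_5)].
Sum = 458.49375.

458.49375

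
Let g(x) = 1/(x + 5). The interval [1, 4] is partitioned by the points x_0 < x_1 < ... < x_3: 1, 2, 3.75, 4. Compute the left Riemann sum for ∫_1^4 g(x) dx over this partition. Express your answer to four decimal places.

Subinterval widths: 1, 1.75, 0.25.
Left endpoints: 1, 2, 3.75.
g(1) = 1/6, g(2) = 1/7, g(3.75) = 4/35.
Sum = Σ Δx_i · g(x_i).
Sum ≈ 0.4452.

0.4452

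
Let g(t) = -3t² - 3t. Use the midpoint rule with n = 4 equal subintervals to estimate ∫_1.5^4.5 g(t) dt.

Δt = (4.5 − 1.5)/4 = 0.75.
Midpoints: 1.875, 2.625, 3.375, 4.125.
g(1.875) = -16.171875, g(2.625) = -28.546875, g(3.375) = -44.296875, g(4.125) = -63.421875.
Sum = Δt · [g(1.875) + g(2.625) + g(3.375) + g(4.125)].
Sum = -114.328125.

-114.328125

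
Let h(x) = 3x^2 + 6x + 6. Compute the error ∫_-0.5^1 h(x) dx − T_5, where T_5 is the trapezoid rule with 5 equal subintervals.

Exact integral: ∫_-0.5^1 h(x) dx = 12.375.
T_5 = 12.4425.
Error = 12.375 − 12.4425 = -0.0675.

-0.0675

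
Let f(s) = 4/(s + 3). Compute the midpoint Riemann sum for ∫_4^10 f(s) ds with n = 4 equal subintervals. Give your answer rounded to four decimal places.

2.4708

Δs = (10 − 4)/4 = 1.5.
Midpoints: 4.75, 6.25, 7.75, 9.25.
f(4.75) = 16/31, f(6.25) = 16/37, f(7.75) = 16/43, f(9.25) = 16/49.
Sum = Δs · [f(4.75) + f(6.25) + f(7.75) + f(9.25)].
Sum ≈ 2.4708.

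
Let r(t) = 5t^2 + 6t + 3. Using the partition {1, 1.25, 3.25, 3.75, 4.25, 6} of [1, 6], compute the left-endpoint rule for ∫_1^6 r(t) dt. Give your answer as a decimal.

Subinterval widths: 0.25, 2, 0.5, 0.5, 1.75.
Left endpoints: 1, 1.25, 3.25, 3.75, 4.25.
r(1) = 14, r(1.25) = 18.3125, r(3.25) = 75.3125, r(3.75) = 95.8125, r(4.25) = 118.8125.
Sum = Σ Δt_i · r(t_i).
Sum = 333.609375.

333.609375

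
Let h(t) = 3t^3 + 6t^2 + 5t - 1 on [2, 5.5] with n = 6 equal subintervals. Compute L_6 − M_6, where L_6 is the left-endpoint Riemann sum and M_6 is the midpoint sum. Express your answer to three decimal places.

-177.785

L_6 ≈ 871.44227.
M_6 ≈ 1049.22678.
L_6 − M_6 ≈ -177.785.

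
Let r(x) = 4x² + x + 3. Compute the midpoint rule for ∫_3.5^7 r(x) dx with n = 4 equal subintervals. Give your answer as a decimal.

Δx = (7 − 3.5)/4 = 0.875.
Midpoints: 3.9375, 4.8125, 5.6875, 6.5625.
r(3.9375) = 68.953125, r(4.8125) = 100.453125, r(5.6875) = 138.078125, r(6.5625) = 181.828125.
Sum = Δx · [r(3.9375) + r(4.8125) + r(5.6875) + r(6.5625)].
Sum = 428.1484375.

428.1484375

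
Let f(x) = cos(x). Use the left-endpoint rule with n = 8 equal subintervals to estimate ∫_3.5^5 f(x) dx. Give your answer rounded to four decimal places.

-0.7207

Δx = (5 − 3.5)/8 = 0.1875.
Left endpoints: 3.5, 3.6875, 3.875, 4.0625, 4.25, 4.4375, 4.625, 4.8125.
f(3.5) ≈ -0.9365, f(3.6875) ≈ -0.8547, f(3.875) ≈ -0.7429, f(4.0625) ≈ -0.6051, f(4.25) ≈ -0.4461, f(4.4375) ≈ -0.2714, f(4.625) ≈ -0.0873, f(4.8125) ≈ 0.0999.
Sum = Δx · [f(3.5) + f(3.6875) + f(3.875) + ...].
Sum ≈ -0.7207.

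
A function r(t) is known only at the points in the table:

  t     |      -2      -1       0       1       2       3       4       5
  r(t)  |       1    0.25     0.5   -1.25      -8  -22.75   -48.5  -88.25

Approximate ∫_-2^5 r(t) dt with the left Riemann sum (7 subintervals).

Δt = 1.
Sum = 1·[1 + 0.25 + 0.5 + (-1.25) + (-8) + (-22.75) + (-48.5)] = -78.75.

-78.75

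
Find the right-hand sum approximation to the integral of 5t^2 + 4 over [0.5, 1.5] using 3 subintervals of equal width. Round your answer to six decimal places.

11.175926

Δt = (1.5 − 0.5)/3 = 1/3.
Right endpoints: 5/6, 7/6, 1.5.
f(5/6) = 269/36, f(7/6) = 389/36, f(1.5) = 15.25.
Sum = Δt · [f(5/6) + f(7/6) + f(1.5)].
Sum ≈ 11.175926.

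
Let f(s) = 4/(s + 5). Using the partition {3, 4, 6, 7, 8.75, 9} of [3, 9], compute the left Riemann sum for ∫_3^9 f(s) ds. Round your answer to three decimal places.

Subinterval widths: 1, 2, 1, 1.75, 0.25.
Left endpoints: 3, 4, 6, 7, 8.75.
f(3) = 0.5, f(4) = 4/9, f(6) = 4/11, f(7) = 1/3, f(8.75) = 16/55.
Sum = Σ Δs_i · f(s_i).
Sum ≈ 2.409.

2.409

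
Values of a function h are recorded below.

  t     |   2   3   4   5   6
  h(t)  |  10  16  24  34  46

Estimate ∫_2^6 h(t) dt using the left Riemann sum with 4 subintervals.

84

Δt = 1.
Sum = 1·[10 + 16 + 24 + 34] = 84.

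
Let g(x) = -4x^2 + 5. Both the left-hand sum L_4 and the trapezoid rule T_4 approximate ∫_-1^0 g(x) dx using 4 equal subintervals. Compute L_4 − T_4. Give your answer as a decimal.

-0.5

L_4 = 3.125.
T_4 = 3.625.
L_4 − T_4 = -0.5.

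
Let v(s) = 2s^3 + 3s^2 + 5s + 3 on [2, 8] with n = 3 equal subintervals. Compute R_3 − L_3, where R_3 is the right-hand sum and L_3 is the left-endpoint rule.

R_3 = 4062.
L_3 = 1626.
R_3 − L_3 = 2436.

2436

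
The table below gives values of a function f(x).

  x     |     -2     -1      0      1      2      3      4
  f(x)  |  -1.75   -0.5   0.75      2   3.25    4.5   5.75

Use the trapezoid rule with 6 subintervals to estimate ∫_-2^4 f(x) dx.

Δx = 1.
T_6 = (1/2)·[(-1.75) + 2·(-0.5) + 2·0.75 + 2·2 + 2·3.25 + 2·4.5 + 5.75] = 12.

12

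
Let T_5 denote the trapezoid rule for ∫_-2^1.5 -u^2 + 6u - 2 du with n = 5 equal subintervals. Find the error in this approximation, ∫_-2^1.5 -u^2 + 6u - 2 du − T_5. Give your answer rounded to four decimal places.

0.2858

Exact integral: ∫_-2^1.5 f(u) du ≈ -16.041667.
T_5 = -16.3275.
Error ≈ -16.041667 − (-16.3275) ≈ 0.2858.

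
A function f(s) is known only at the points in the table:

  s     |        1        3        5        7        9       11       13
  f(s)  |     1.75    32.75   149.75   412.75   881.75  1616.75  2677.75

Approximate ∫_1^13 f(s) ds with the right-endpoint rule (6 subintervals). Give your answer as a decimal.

11543

Δs = 2.
Sum = 2·[32.75 + 149.75 + 412.75 + 881.75 + 1616.75 + 2677.75] = 11543.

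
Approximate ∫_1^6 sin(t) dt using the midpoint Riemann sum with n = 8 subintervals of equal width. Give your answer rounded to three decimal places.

Δt = (6 − 1)/8 = 0.625.
Midpoints: 1.3125, 1.9375, 2.5625, 3.1875, 3.8125, 4.4375, 5.0625, 5.6875.
f(1.3125) ≈ 0.967, f(1.9375) ≈ 0.934, f(2.5625) ≈ 0.547, f(3.1875) ≈ -0.046, f(3.8125) ≈ -0.622, f(4.4375) ≈ -0.962, f(5.0625) ≈ -0.939, f(5.6875) ≈ -0.561.
Sum = Δt · [f(1.3125) + f(1.9375) + f(2.5625) + ...].
Sum ≈ -0.427.

-0.427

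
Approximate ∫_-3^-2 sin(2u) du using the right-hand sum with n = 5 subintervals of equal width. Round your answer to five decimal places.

Δu = (-2 − (-3))/5 = 0.2.
Right endpoints: -2.8, -2.6, -2.4, -2.2, -2.
f(-2.8) ≈ 0.63127, f(-2.6) ≈ 0.88345, f(-2.4) ≈ 0.99616, f(-2.2) ≈ 0.95160, f(-2) ≈ 0.75680.
Sum = Δu · [f(-2.8) + f(-2.6) + f(-2.4) + f(-2.2) + f(-2)].
Sum ≈ 0.84386.

0.84386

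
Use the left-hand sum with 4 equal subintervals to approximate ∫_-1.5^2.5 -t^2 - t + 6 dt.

19

Δt = (2.5 − (-1.5))/4 = 1.
Left endpoints: -1.5, -0.5, 0.5, 1.5.
f(-1.5) = 5.25, f(-0.5) = 6.25, f(0.5) = 5.25, f(1.5) = 2.25.
Sum = Δt · [f(-1.5) + f(-0.5) + f(0.5) + f(1.5)].
Sum = 19.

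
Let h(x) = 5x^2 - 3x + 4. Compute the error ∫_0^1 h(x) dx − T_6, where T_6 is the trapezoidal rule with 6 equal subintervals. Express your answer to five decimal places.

Exact integral: ∫_0^1 h(x) dx ≈ 4.1666667.
T_6 ≈ 4.1898148.
Error ≈ 4.1666667 − 4.1898148 ≈ -0.02315.

-0.02315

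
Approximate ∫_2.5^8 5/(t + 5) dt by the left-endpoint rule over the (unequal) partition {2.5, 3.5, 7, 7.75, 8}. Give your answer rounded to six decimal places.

3.136029

Subinterval widths: 1, 3.5, 0.75, 0.25.
Left endpoints: 2.5, 3.5, 7, 7.75.
f(2.5) = 2/3, f(3.5) = 10/17, f(7) = 5/12, f(7.75) = 20/51.
Sum = Σ Δt_i · f(t_i).
Sum ≈ 3.136029.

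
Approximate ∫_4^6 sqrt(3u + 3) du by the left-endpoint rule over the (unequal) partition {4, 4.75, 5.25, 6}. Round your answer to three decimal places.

Subinterval widths: 0.75, 0.5, 0.75.
Left endpoints: 4, 4.75, 5.25.
f(4) ≈ 3.873, f(4.75) ≈ 4.153, f(5.25) ≈ 4.330.
Sum = Σ Δu_i · f(u_i).
Sum ≈ 8.229.

8.229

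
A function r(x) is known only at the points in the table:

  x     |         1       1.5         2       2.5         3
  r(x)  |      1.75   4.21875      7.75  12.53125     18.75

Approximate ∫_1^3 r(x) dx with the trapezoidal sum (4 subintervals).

Δx = 0.5.
T_4 = (0.5/2)·[1.75 + 2·4.21875 + 2·7.75 + 2·12.53125 + 18.75] = 17.375.

17.375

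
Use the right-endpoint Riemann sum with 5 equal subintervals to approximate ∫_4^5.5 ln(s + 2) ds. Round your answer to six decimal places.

Δs = (5.5 − 4)/5 = 0.3.
Right endpoints: 4.3, 4.6, 4.9, 5.2, 5.5.
f(4.3) ≈ 1.840550, f(4.6) ≈ 1.887070, f(4.9) ≈ 1.931521, f(5.2) ≈ 1.974081, f(5.5) ≈ 2.014903.
Sum = Δs · [f(4.3) + f(4.6) + f(4.9) + f(5.2) + f(5.5)].
Sum ≈ 2.894437.

2.894437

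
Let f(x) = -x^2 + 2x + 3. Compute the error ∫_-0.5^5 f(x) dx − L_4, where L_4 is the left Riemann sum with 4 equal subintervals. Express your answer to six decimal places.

-7.720052

Exact integral: ∫_-0.5^5 f(x) dx ≈ -0.45833333.
L_4 = 7.26171875.
Error ≈ -0.45833333 − 7.26171875 ≈ -7.720052.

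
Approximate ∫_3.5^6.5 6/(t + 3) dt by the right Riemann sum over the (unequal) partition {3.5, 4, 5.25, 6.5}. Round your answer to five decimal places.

Subinterval widths: 0.5, 1.25, 1.25.
Right endpoints: 4, 5.25, 6.5.
f(4) = 6/7, f(5.25) = 8/11, f(6.5) = 12/19.
Sum = Σ Δt_i · f(t_i).
Sum ≈ 2.12714.

2.12714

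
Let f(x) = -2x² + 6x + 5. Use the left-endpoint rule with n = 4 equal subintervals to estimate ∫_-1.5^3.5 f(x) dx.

Δx = (3.5 − (-1.5))/4 = 1.25.
Left endpoints: -1.5, -0.25, 1, 2.25.
f(-1.5) = -8.5, f(-0.25) = 3.375, f(1) = 9, f(2.25) = 8.375.
Sum = Δx · [f(-1.5) + f(-0.25) + f(1) + f(2.25)].
Sum = 15.3125.

15.3125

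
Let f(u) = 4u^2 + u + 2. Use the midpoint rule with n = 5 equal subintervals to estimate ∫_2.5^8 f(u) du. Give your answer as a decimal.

699.49

Δu = (8 − 2.5)/5 = 1.1.
Midpoints: 3.05, 4.15, 5.25, 6.35, 7.45.
f(3.05) = 42.26, f(4.15) = 75.04, f(5.25) = 117.5, f(6.35) = 169.64, f(7.45) = 231.46.
Sum = Δu · [f(3.05) + f(4.15) + f(5.25) + f(6.35) + f(7.45)].
Sum = 699.49.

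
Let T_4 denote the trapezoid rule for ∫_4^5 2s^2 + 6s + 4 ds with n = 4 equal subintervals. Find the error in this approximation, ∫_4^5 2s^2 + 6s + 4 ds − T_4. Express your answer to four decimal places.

Exact integral: ∫_4^5 f(s) ds ≈ 71.666667.
T_4 = 71.6875.
Error ≈ 71.666667 − 71.6875 ≈ -0.0208.

-0.0208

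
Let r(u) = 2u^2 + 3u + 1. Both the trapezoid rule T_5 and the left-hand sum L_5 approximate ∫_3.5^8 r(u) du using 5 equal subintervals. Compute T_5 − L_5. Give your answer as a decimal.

52.65

T_5 = 396.09.
L_5 = 343.44.
T_5 − L_5 = 52.65.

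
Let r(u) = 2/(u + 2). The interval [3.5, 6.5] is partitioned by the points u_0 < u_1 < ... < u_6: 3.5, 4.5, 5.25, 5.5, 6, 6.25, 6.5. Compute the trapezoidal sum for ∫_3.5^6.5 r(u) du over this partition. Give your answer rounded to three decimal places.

0.873

Subinterval widths: 1, 0.75, 0.25, 0.5, 0.25, 0.25.
r(3.5) = 4/11, r(4.5) = 4/13, r(5.25) = 8/29, r(5.5) = 4/15, r(6) = 0.25, r(6.25) = 8/33, r(6.5) = 4/17.
On each subinterval the trapezoid contributes (Δu_i/2)·[r(u_{i-1}) + r(u_i)].
Sum ≈ 0.873.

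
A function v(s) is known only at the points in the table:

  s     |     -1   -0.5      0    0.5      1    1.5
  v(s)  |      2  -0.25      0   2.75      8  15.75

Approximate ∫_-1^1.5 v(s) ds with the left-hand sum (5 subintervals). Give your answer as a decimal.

Δs = 0.5.
Sum = 0.5·[2 + (-0.25) + 0 + 2.75 + 8] = 6.25.

6.25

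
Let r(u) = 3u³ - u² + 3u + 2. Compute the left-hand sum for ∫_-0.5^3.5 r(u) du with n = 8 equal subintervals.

94

Δu = (3.5 − (-0.5))/8 = 0.5.
Left endpoints: -0.5, 0, 0.5, 1, 1.5, 2, 2.5, 3.
r(-0.5) = -0.125, r(0) = 2, r(0.5) = 3.625, r(1) = 7, r(1.5) = 14.375, r(2) = 28, r(2.5) = 50.125, r(3) = 83.
Sum = Δu · [r(-0.5) + r(0) + r(0.5) + ...].
Sum = 94.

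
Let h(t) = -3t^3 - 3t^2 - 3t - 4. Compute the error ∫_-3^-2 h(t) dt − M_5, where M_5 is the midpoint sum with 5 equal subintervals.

0.065

Exact integral: ∫_-3^-2 h(t) dt = 33.25.
M_5 = 33.185.
Error = 33.25 − 33.185 = 0.065.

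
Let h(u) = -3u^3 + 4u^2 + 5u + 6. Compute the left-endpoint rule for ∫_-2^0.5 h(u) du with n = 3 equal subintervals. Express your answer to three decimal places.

42.720

Δu = (0.5 − (-2))/3 = 5/6.
Left endpoints: -2, -7/6, -1/3.
h(-2) = 36, h(-7/6) = 10.375, h(-1/3) = 44/9.
Sum = Δu · [h(-2) + h(-7/6) + h(-1/3)].
Sum ≈ 42.720.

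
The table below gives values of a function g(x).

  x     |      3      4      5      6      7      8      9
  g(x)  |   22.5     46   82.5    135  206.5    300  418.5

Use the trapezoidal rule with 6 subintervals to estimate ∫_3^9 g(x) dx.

990.5

Δx = 1.
T_6 = (1/2)·[22.5 + 2·46 + 2·82.5 + 2·135 + 2·206.5 + 2·300 + 418.5] = 990.5.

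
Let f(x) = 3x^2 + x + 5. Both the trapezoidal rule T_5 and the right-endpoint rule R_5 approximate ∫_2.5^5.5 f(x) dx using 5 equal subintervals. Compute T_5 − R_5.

-22.5

T_5 = 178.29.
R_5 = 200.79.
T_5 − R_5 = -22.5.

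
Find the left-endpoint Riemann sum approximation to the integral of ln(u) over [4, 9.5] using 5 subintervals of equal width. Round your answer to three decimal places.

9.852

Δu = (9.5 − 4)/5 = 1.1.
Left endpoints: 4, 5.1, 6.2, 7.3, 8.4.
f(4) ≈ 1.386, f(5.1) ≈ 1.629, f(6.2) ≈ 1.825, f(7.3) ≈ 1.988, f(8.4) ≈ 2.128.
Sum = Δu · [f(4) + f(5.1) + f(6.2) + f(7.3) + f(8.4)].
Sum ≈ 9.852.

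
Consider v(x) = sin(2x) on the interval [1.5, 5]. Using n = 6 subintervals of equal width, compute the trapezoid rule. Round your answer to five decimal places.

Δx = (5 − 1.5)/6 = 7/12.
v(1.5) ≈ 0.14112, v(25/12) ≈ -0.85475, v(8/3) ≈ -0.81333, v(3.25) ≈ 0.21512, v(23/6) ≈ 0.98251, v(53/12) ≈ 0.55756, v(5) ≈ -0.54402.
T_6 = (Δx/2)·[v(x_0) + 2v(x_1) + ... + 2v(x_{5}) + v(x_6)].
Sum ≈ -0.06670.

-0.06670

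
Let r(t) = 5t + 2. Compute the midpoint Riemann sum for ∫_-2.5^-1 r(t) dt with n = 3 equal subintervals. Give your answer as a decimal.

Δt = (-1 − (-2.5))/3 = 0.5.
Midpoints: -2.25, -1.75, -1.25.
r(-2.25) = -9.25, r(-1.75) = -6.75, r(-1.25) = -4.25.
Sum = Δt · [r(-2.25) + r(-1.75) + r(-1.25)].
Sum = -10.125.

-10.125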